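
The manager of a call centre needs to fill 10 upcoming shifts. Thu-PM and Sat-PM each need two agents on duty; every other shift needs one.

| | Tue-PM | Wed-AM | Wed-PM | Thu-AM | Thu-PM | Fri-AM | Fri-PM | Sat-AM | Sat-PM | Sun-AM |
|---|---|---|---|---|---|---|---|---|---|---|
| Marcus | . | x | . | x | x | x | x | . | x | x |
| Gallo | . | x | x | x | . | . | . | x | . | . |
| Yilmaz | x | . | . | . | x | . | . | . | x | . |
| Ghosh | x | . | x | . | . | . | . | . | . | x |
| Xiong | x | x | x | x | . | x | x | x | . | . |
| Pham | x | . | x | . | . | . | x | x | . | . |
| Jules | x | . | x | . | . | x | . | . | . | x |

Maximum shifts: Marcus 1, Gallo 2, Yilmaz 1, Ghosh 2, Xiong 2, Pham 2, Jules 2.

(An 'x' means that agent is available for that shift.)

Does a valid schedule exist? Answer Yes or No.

No

Total capacity is 12 and 12 slots are needed, so capacity alone doesn't rule it out.
Shifts {Thu-PM, Sat-PM} need 4 worker-slots in total, but the agents available for any of those shifts (Marcus and Yilmaz) can supply at most 2 among them. So no valid schedule exists.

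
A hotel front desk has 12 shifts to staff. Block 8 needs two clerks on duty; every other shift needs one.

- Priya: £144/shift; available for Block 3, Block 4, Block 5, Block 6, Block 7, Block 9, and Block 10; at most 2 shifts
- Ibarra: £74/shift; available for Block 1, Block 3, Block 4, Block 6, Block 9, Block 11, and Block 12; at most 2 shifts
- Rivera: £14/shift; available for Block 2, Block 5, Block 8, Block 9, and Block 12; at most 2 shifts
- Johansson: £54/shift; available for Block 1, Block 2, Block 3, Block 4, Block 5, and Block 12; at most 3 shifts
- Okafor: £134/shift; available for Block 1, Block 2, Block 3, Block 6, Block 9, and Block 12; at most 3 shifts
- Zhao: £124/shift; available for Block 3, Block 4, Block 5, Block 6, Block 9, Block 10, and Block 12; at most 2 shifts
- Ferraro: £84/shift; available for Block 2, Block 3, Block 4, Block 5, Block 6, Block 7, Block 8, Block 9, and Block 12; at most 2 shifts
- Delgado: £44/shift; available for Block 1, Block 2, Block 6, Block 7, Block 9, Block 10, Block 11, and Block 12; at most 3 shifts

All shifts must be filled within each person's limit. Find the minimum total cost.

Block 8 can only be covered by Rivera and Ferraro, so that assignment is forced.
Picking the cheapest available clerk for each shift independently would cost £482, but that ignores the shift limits.
An optimal schedule: Block 1→Johansson, Block 2→Rivera, Block 3→Ibarra, Block 4→Johansson, Block 5→Johansson, Block 6→Ibarra, Block 7→Delgado, Block 8→Rivera+Ferraro, Block 9→Ferraro, Block 10→Delgado, Block 11→Delgado, Block 12→Zhao.
Total: 54 + 14 + 74 + 54 + 54 + 74 + 44 + 14 + 84 + 84 + 44 + 44 + 124 = £762.

£762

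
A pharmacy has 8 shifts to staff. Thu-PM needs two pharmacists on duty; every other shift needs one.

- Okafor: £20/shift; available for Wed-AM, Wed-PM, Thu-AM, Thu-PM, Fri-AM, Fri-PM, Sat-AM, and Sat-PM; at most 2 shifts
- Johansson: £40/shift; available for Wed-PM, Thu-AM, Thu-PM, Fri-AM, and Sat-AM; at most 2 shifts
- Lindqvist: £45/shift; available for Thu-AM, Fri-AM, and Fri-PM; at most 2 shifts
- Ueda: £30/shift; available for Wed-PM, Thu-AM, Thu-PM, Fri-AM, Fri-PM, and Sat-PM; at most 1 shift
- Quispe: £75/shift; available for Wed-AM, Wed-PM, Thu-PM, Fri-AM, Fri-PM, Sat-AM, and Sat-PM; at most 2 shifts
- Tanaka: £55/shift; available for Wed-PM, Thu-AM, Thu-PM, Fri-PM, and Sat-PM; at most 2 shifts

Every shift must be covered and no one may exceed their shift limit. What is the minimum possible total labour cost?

£350

Picking the cheapest available pharmacist for each shift independently would cost £190, but that ignores the shift limits.
An optimal schedule: Wed-AM→Okafor, Wed-PM→Johansson, Thu-AM→Lindqvist, Thu-PM→Johansson+Tanaka, Fri-AM→Lindqvist, Fri-PM→Tanaka, Sat-AM→Okafor, Sat-PM→Ueda.
Total: 20 + 40 + 45 + 40 + 55 + 45 + 55 + 20 + 30 = £350.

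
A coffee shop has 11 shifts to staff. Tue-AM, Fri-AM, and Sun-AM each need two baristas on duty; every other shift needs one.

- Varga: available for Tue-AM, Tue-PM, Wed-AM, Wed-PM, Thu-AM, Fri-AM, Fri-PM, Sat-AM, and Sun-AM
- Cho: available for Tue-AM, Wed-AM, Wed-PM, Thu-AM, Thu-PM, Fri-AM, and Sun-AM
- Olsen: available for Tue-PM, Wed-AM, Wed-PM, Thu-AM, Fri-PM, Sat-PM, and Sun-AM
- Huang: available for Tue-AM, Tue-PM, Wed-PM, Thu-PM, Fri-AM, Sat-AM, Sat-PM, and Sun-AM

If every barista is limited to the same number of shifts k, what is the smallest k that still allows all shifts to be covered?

With 4 baristas and 14 worker-slots to fill, someone must work at least ⌈14/4⌉ = 4 shifts, so k ≥ 4.
k = 4 works: Tue-AM→Varga+Cho, Tue-PM→Varga, Wed-AM→Cho, Wed-PM→Olsen, Thu-AM→Olsen, Thu-PM→Cho, Fri-AM→Cho+Huang, Fri-PM→Varga, Sat-AM→Varga, Sat-PM→Olsen, Sun-AM→Olsen+Huang.
Loads: Varga 4, Cho 4, Olsen 4, Huang 2 — all ≤ 4.

4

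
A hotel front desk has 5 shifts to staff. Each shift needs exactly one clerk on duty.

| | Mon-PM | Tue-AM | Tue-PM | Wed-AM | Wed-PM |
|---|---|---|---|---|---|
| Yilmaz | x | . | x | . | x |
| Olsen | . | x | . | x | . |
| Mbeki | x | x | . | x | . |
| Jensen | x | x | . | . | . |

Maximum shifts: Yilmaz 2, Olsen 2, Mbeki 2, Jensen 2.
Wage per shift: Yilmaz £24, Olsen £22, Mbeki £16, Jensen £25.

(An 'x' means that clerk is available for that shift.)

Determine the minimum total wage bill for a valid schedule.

£102

Tue-PM can only be covered by Yilmaz, so that assignment is forced.
Wed-PM can only be covered by Yilmaz, so that assignment is forced.
Picking the cheapest available clerk for each shift independently would cost £96, but that ignores the shift limits.
An optimal schedule: Mon-PM→Mbeki, Tue-AM→Olsen, Tue-PM→Yilmaz, Wed-AM→Mbeki, Wed-PM→Yilmaz.
Total: 16 + 22 + 24 + 16 + 24 = £102.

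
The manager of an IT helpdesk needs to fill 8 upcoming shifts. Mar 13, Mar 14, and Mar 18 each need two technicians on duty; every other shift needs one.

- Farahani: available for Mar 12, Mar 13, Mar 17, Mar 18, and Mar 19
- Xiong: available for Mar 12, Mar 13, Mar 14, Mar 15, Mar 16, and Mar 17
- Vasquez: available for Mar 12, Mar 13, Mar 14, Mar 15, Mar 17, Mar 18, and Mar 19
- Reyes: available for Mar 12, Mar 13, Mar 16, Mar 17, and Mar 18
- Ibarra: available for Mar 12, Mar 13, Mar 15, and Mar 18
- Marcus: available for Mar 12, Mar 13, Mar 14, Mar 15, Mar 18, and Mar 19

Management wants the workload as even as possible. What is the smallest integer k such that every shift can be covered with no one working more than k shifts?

With 6 technicians and 11 worker-slots to fill, someone must work at least ⌈11/6⌉ = 2 shifts, so k ≥ 2.
k = 2 works: Mar 12→Reyes, Mar 13→Ibarra+Marcus, Mar 14→Xiong+Vasquez, Mar 15→Vasquez, Mar 16→Xiong, Mar 17→Farahani, Mar 18→Reyes+Ibarra, Mar 19→Farahani.
Loads: Farahani 2, Xiong 2, Vasquez 2, Reyes 2, Ibarra 2, Marcus 1 — all ≤ 2.

2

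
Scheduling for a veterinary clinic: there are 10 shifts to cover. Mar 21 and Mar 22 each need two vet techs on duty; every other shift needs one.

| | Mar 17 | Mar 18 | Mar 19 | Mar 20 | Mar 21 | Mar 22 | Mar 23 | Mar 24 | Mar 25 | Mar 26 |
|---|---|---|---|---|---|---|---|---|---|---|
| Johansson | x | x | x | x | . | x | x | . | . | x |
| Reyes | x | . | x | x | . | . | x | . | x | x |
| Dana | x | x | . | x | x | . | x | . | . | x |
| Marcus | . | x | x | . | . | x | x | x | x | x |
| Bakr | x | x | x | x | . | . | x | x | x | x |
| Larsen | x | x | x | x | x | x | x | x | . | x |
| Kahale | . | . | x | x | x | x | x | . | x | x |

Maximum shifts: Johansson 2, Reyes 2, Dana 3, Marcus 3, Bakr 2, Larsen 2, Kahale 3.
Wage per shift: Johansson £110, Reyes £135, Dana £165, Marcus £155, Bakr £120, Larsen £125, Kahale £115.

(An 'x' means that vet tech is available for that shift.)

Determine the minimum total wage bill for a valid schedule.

Picking the cheapest available vet tech for each shift independently would cost £1360, but that ignores the shift limits.
An optimal schedule: Mar 17→Johansson, Mar 18→Johansson, Mar 19→Kahale, Mar 20→Bakr, Mar 21→Kahale+Larsen, Mar 22→Larsen+Marcus, Mar 23→Reyes, Mar 24→Bakr, Mar 25→Kahale, Mar 26→Reyes.
Total: 110 + 110 + 115 + 120 + 115 + 125 + 125 + 155 + 135 + 120 + 115 + 135 = £1480.

£1480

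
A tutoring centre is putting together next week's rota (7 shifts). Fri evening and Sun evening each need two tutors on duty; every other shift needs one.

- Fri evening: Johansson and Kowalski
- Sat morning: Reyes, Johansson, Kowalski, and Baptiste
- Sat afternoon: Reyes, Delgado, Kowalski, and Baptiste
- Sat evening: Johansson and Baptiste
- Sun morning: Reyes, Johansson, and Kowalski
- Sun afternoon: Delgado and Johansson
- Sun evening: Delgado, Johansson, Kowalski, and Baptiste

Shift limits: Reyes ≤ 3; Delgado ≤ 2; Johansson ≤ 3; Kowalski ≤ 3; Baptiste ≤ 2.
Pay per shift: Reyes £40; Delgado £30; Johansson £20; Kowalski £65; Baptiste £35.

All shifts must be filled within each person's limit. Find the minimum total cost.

£295

Fri evening can only be covered by Johansson and Kowalski, so that assignment is forced.
Picking the cheapest available tutor for each shift independently would cost £245, but that ignores the shift limits.
An optimal schedule: Fri evening→Johansson+Kowalski, Sat morning→Baptiste, Sat afternoon→Delgado, Sat evening→Johansson, Sun morning→Reyes, Sun afternoon→Johansson, Sun evening→Delgado+Baptiste.
Total: 20 + 65 + 35 + 30 + 20 + 40 + 20 + 30 + 35 = £295.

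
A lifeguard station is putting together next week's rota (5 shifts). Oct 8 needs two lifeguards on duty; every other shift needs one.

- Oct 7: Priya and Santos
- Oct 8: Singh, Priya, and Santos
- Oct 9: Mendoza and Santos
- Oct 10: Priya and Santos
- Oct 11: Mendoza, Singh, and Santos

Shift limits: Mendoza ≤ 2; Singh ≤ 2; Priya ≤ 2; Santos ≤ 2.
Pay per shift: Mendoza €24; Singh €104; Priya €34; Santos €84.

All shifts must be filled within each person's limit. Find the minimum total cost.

€284

Picking the cheapest available lifeguard for each shift independently would cost €234, but that ignores the shift limits.
An optimal schedule: Oct 7→Priya, Oct 8→Priya+Santos, Oct 9→Mendoza, Oct 10→Santos, Oct 11→Mendoza.
Total: 34 + 34 + 84 + 24 + 84 + 24 = €284.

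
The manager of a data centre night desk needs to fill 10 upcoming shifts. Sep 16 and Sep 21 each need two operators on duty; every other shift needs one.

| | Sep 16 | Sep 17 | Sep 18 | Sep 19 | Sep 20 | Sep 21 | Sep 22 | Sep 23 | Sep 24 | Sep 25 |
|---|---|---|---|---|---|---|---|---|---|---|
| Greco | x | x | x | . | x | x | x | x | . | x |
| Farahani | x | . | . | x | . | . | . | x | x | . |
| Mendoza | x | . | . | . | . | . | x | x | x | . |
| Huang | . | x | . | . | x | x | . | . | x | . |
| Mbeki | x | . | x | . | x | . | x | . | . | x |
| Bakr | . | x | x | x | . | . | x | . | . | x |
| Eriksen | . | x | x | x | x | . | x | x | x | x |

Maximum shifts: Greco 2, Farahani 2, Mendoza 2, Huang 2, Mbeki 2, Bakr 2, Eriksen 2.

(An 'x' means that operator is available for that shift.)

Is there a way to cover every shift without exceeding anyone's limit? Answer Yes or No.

Sep 21 can only be covered by Greco and Huang, so that assignment is forced.
One valid schedule: Sep 16→Mendoza+Mbeki, Sep 17→Greco, Sep 18→Mbeki, Sep 19→Farahani, Sep 20→Huang, Sep 21→Greco+Huang, Sep 22→Bakr, Sep 23→Farahani, Sep 24→Mendoza, Sep 25→Bakr.
Loads: Greco 2/2, Farahani 2/2, Mendoza 2/2, Huang 2/2, Mbeki 2/2, Bakr 2/2, Eriksen 0/2 — all within limits.

Yes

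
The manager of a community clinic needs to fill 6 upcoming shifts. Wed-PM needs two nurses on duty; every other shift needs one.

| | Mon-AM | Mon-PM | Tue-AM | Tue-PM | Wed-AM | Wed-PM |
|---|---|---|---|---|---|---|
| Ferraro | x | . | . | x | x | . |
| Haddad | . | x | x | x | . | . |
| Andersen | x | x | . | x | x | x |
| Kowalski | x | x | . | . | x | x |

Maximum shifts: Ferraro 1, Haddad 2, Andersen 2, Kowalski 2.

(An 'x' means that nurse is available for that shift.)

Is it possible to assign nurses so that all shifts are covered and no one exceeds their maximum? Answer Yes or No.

Tue-AM can only be covered by Haddad, so that assignment is forced.
Wed-PM can only be covered by Andersen and Kowalski, so that assignment is forced.
One valid schedule: Mon-AM→Ferraro, Mon-PM→Haddad, Tue-AM→Haddad, Tue-PM→Andersen, Wed-AM→Kowalski, Wed-PM→Andersen+Kowalski.
Loads: Ferraro 1/1, Haddad 2/2, Andersen 2/2, Kowalski 2/2 — all within limits.

Yes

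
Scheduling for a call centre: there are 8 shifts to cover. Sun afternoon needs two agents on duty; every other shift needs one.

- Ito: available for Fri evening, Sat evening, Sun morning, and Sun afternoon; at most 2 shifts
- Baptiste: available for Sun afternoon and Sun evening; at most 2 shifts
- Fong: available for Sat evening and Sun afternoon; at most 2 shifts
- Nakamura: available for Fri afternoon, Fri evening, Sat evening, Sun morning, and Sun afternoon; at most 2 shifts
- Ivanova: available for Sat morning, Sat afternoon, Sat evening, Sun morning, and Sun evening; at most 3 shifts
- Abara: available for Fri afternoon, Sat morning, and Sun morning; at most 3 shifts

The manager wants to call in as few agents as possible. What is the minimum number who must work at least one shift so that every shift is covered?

9 slots to fill and no one can take more than 3, so at least ⌈9/3⌉ = 3 agents are needed.
Any 3 agents together have capacity at most 3+3+2 = 8 < 9 slots, so 3 can never suffice.
Ito, Baptiste, Nakamura, and Ivanova alone can cover everything: Fri afternoon→Nakamura, Fri evening→Ito, Sat morning→Ivanova, Sat afternoon→Ivanova, Sat evening→Ito, Sun morning→Ivanova, Sun afternoon→Baptiste+Nakamura, Sun evening→Baptiste.

4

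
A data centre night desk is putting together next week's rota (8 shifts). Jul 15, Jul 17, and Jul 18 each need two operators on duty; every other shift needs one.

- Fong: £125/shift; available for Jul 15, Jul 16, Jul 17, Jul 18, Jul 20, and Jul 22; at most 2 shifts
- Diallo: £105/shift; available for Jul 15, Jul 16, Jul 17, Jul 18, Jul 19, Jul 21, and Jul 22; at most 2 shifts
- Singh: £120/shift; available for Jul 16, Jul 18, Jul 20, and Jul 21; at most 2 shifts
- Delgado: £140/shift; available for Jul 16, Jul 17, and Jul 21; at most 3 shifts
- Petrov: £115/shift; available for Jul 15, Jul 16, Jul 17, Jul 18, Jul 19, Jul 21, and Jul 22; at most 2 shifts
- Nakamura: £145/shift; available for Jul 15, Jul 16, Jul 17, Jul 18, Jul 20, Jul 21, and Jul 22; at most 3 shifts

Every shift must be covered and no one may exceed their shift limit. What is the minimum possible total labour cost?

Picking the cheapest available operator for each shift independently would cost £1200, but that ignores the shift limits.
An optimal schedule: Jul 15→Petrov+Fong, Jul 16→Delgado, Jul 17→Petrov+Delgado, Jul 18→Singh+Fong, Jul 19→Diallo, Jul 20→Singh, Jul 21→Delgado, Jul 22→Diallo.
Total: 115 + 125 + 140 + 115 + 140 + 120 + 125 + 105 + 120 + 140 + 105 = £1350.

£1350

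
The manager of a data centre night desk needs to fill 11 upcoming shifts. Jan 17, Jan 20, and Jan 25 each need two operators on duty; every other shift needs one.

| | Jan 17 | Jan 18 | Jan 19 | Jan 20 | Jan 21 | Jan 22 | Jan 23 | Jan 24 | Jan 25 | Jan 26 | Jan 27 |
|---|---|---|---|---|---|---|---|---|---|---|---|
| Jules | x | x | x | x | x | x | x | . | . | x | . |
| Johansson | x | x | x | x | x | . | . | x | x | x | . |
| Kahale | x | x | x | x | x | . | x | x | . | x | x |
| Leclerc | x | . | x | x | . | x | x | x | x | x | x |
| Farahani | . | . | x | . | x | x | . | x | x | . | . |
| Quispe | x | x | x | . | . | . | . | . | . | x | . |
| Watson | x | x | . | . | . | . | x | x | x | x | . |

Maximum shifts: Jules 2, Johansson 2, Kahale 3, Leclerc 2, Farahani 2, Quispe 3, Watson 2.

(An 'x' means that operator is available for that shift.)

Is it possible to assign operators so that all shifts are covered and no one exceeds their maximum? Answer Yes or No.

Yes

One valid schedule: Jan 17→Quispe+Watson, Jan 18→Johansson, Jan 19→Leclerc, Jan 20→Kahale+Leclerc, Jan 21→Jules, Jan 22→Jules, Jan 23→Kahale, Jan 24→Johansson, Jan 25→Farahani+Watson, Jan 26→Quispe, Jan 27→Kahale.
Loads: Jules 2/2, Johansson 2/2, Kahale 3/3, Leclerc 2/2, Farahani 1/2, Quispe 2/3, Watson 2/2 — all within limits.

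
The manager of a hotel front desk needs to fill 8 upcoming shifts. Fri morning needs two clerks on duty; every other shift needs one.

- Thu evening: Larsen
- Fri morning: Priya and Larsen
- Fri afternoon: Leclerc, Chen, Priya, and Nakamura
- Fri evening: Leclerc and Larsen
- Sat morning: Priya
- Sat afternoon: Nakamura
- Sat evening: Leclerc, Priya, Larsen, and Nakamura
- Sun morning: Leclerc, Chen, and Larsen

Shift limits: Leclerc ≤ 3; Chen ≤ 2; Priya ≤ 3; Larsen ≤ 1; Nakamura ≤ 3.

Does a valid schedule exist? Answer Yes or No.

No

Total capacity is 12 and 9 slots are needed, so capacity alone doesn't rule it out.
Shifts {Thu evening, Fri morning} need 3 worker-slots in total, but the clerks available for any of those shifts (Priya and Larsen) can supply at most 2 among them. So no valid schedule exists.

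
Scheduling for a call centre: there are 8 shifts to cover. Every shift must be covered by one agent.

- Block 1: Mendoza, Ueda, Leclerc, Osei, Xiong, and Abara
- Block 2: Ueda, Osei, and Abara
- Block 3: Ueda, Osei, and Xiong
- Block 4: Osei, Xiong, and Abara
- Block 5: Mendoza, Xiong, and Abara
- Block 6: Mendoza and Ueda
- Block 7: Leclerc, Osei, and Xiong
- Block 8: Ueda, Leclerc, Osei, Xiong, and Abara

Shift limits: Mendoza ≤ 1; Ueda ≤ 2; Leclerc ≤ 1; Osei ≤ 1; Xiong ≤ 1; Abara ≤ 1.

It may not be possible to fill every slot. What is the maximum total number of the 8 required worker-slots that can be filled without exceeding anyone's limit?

Total capacity across all agents is 1+2+1+1+1+1 = 7, and 8 slots are needed, so at most 7 can be filled.
An assignment achieving 7: Block 2→Ueda, Block 3→Ueda, Block 4→Osei, Block 5→Xiong, Block 6→Mendoza, Block 7→Leclerc, Block 8→Abara.
Loads: Mendoza 1/1, Ueda 2/2, Leclerc 1/1, Osei 1/1, Xiong 1/1, Abara 1/1.

7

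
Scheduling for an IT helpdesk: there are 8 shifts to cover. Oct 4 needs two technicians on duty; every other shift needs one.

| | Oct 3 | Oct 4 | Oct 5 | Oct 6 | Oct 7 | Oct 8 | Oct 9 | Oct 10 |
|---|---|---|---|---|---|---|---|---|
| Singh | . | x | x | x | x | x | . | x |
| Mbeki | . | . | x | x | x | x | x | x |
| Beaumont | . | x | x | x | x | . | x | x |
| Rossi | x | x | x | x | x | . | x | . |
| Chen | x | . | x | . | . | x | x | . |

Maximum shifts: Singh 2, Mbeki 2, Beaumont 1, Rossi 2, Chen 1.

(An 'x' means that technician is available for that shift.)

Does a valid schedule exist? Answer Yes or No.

No

Total capacity is 2+2+1+2+1 = 8 but 9 worker-slots are needed — infeasible.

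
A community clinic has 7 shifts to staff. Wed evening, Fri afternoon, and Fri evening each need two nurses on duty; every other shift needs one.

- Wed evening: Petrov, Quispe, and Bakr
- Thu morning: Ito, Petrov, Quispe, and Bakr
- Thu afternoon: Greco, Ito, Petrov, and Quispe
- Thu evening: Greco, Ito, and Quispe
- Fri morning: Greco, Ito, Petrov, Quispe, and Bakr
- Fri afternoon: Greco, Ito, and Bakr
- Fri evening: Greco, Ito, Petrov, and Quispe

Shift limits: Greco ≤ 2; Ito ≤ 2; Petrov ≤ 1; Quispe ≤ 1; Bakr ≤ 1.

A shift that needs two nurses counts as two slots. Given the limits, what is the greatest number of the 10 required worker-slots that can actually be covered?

Total capacity across all nurses is 2+2+1+1+1 = 7, and 10 slots are needed, so at most 7 can be filled.
An assignment achieving 7: Wed evening→Petrov+Quispe, Thu morning→Ito, Thu evening→Greco, Fri morning→Bakr, Fri afternoon→Greco+Ito.
Loads: Greco 2/2, Ito 2/2, Petrov 1/1, Quispe 1/1, Bakr 1/1.

7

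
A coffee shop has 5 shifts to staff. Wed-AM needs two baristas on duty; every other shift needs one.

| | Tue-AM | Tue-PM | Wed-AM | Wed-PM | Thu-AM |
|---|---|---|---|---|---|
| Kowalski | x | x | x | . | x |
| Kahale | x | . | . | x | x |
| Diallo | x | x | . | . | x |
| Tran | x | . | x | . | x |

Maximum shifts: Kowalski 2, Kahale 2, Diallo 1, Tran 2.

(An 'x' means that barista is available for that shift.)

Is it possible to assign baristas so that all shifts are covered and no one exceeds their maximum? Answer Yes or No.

Wed-AM can only be covered by Kowalski and Tran, so that assignment is forced.
Wed-PM can only be covered by Kahale, so that assignment is forced.
One valid schedule: Tue-AM→Kahale, Tue-PM→Kowalski, Wed-AM→Kowalski+Tran, Wed-PM→Kahale, Thu-AM→Diallo.
Loads: Kowalski 2/2, Kahale 2/2, Diallo 1/1, Tran 1/2 — all within limits.

Yes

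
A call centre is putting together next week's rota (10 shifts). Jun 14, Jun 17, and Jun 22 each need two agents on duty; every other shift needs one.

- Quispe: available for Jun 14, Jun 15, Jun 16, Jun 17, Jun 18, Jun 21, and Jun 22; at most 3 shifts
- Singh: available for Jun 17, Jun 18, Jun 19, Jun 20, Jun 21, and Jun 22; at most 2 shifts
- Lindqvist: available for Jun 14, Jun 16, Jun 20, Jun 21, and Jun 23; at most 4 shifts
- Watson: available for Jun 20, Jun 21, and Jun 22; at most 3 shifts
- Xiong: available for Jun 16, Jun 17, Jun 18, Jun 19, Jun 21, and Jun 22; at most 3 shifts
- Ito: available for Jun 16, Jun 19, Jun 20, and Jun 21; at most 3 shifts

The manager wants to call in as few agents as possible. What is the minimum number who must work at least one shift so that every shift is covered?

13 slots to fill and no one can take more than 4, so at least ⌈13/4⌉ = 4 agents are needed.
No set of 4 agents can cover every shift (each such set leaves at least one shift with no one available or exceeds a cap).
Quispe, Singh, Lindqvist, Watson, and Xiong alone can cover everything: Jun 14→Quispe+Lindqvist, Jun 15→Quispe, Jun 16→Quispe, Jun 17→Singh+Xiong, Jun 18→Xiong, Jun 19→Singh, Jun 20→Lindqvist, Jun 21→Lindqvist, Jun 22→Watson+Xiong, Jun 23→Lindqvist.

5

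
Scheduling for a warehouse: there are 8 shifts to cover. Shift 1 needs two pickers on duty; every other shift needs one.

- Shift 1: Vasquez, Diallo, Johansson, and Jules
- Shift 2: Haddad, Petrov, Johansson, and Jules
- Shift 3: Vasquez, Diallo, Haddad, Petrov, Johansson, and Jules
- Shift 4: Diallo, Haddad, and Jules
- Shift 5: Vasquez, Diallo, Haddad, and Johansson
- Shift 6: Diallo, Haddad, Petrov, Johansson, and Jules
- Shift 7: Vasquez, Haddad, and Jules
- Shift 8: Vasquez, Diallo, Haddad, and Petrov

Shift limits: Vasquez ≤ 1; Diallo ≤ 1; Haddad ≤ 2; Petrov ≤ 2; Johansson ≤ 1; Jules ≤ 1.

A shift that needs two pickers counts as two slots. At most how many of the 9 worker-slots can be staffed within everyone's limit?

Total capacity across all pickers is 1+1+2+2+1+1 = 8, and 9 slots are needed, so at most 8 can be filled.
An assignment achieving 8: Shift 1→Johansson+Jules, Shift 2→Haddad, Shift 4→Diallo, Shift 5→Haddad, Shift 6→Petrov, Shift 7→Vasquez, Shift 8→Petrov.
Loads: Vasquez 1/1, Diallo 1/1, Haddad 2/2, Petrov 2/2, Johansson 1/1, Jules 1/1.

8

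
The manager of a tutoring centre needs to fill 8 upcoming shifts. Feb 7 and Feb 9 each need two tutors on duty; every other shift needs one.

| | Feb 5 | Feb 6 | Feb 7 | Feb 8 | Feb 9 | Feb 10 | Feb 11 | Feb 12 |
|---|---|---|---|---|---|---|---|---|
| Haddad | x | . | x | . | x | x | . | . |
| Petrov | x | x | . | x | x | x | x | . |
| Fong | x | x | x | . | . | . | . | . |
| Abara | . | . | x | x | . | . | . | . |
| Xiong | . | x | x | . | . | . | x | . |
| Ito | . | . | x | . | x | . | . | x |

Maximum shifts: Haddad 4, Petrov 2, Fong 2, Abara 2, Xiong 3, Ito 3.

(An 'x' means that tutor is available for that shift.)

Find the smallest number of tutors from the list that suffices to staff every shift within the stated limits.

10 slots to fill and no one can take more than 4, so at least ⌈10/4⌉ = 3 tutors are needed.
No set of 3 tutors can cover every shift (each such set leaves at least one shift with no one available or exceeds a cap).
Haddad, Petrov, Fong, and Ito alone can cover everything: Feb 5→Haddad, Feb 6→Fong, Feb 7→Haddad+Fong, Feb 8→Petrov, Feb 9→Haddad+Ito, Feb 10→Haddad, Feb 11→Petrov, Feb 12→Ito.

4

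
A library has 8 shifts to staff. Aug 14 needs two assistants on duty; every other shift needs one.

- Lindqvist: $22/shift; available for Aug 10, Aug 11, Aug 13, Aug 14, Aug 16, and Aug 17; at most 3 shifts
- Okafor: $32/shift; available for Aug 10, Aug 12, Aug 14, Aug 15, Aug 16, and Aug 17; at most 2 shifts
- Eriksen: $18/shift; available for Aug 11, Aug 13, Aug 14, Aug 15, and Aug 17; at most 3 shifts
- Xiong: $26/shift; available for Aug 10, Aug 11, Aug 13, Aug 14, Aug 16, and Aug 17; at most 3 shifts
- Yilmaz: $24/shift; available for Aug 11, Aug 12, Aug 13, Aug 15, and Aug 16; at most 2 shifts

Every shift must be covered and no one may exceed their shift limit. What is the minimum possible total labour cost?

Picking the cheapest available assistant for each shift independently would cost $180, but that ignores the shift limits.
An optimal schedule: Aug 10→Lindqvist, Aug 11→Eriksen, Aug 12→Yilmaz, Aug 13→Eriksen, Aug 14→Lindqvist+Xiong, Aug 15→Eriksen, Aug 16→Yilmaz, Aug 17→Lindqvist.
Total: 22 + 18 + 24 + 18 + 22 + 26 + 18 + 24 + 22 = $194.

$194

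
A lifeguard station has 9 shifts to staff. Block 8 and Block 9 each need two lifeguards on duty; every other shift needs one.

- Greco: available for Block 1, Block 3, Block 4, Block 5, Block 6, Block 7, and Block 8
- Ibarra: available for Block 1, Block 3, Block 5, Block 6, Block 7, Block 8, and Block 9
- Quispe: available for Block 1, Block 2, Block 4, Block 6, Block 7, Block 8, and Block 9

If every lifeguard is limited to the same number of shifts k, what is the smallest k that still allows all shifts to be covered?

4

With 3 lifeguards and 11 worker-slots to fill, someone must work at least ⌈11/3⌉ = 4 shifts, so k ≥ 4.
k = 4 works: Block 1→Greco, Block 2→Quispe, Block 3→Greco, Block 4→Greco, Block 5→Greco, Block 6→Ibarra, Block 7→Ibarra, Block 8→Ibarra+Quispe, Block 9→Ibarra+Quispe.
Loads: Greco 4, Ibarra 4, Quispe 3 — all ≤ 4.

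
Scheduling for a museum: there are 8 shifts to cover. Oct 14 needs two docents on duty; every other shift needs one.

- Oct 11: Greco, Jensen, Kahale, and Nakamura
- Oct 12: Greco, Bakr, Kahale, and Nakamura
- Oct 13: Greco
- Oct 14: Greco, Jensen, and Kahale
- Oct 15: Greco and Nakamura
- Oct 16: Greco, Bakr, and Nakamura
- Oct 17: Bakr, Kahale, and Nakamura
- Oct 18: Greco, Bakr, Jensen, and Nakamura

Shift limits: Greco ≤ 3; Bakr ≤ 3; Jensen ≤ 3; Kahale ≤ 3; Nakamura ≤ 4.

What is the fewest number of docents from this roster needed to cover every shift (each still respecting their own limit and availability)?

9 slots to fill and no one can take more than 4, so at least ⌈9/4⌉ = 3 docents are needed.
Greco, Bakr, and Jensen alone can cover everything: Oct 11→Jensen, Oct 12→Bakr, Oct 13→Greco, Oct 14→Greco+Jensen, Oct 15→Greco, Oct 16→Bakr, Oct 17→Bakr, Oct 18→Jensen.

3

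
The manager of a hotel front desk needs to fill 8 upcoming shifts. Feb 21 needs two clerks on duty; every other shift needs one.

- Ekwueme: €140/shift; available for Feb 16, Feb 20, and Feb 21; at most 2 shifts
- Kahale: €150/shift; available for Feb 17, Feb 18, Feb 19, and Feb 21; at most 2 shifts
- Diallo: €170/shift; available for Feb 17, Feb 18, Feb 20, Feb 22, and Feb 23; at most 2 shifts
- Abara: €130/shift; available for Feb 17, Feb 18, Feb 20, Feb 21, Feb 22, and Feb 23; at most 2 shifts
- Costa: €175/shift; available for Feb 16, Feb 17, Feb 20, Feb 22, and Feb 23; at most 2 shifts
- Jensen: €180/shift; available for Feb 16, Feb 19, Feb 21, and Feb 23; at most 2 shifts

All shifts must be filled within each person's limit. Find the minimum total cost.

€1355

Picking the cheapest available clerk for each shift independently would cost €1210, but that ignores the shift limits.
An optimal schedule: Feb 16→Ekwueme, Feb 17→Diallo, Feb 18→Abara, Feb 19→Kahale, Feb 20→Diallo, Feb 21→Ekwueme+Kahale, Feb 22→Abara, Feb 23→Costa.
Total: 140 + 170 + 130 + 150 + 170 + 140 + 150 + 130 + 175 = €1355.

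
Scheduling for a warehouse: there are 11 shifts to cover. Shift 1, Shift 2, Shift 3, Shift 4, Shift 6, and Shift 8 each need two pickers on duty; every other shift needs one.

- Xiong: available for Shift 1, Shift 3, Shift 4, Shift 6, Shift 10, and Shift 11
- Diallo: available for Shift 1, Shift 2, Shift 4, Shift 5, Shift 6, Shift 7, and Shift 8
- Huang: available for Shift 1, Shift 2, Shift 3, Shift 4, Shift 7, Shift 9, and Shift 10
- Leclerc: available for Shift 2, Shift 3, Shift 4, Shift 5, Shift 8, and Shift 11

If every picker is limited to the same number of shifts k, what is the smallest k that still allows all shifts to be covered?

With 4 pickers and 17 worker-slots to fill, someone must work at least ⌈17/4⌉ = 5 shifts, so k ≥ 5.
k = 5 works: Shift 1→Xiong+Diallo, Shift 2→Huang+Leclerc, Shift 3→Xiong+Huang, Shift 4→Huang+Leclerc, Shift 5→Diallo, Shift 6→Xiong+Diallo, Shift 7→Diallo, Shift 8→Diallo+Leclerc, Shift 9→Huang, Shift 10→Xiong, Shift 11→Xiong.
Loads: Xiong 5, Diallo 5, Huang 4, Leclerc 3 — all ≤ 5.

5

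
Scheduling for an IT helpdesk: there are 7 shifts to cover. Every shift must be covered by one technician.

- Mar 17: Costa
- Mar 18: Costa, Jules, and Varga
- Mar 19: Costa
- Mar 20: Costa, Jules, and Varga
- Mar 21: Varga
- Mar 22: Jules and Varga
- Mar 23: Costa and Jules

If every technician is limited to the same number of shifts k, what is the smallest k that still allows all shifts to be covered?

With 3 technicians and 7 worker-slots to fill, someone must work at least ⌈7/3⌉ = 3 shifts, so k ≥ 3.
k = 3 works: Mar 17→Costa, Mar 18→Jules, Mar 19→Costa, Mar 20→Jules, Mar 21→Varga, Mar 22→Jules, Mar 23→Costa.
Loads: Costa 3, Jules 3, Varga 1 — all ≤ 3.

3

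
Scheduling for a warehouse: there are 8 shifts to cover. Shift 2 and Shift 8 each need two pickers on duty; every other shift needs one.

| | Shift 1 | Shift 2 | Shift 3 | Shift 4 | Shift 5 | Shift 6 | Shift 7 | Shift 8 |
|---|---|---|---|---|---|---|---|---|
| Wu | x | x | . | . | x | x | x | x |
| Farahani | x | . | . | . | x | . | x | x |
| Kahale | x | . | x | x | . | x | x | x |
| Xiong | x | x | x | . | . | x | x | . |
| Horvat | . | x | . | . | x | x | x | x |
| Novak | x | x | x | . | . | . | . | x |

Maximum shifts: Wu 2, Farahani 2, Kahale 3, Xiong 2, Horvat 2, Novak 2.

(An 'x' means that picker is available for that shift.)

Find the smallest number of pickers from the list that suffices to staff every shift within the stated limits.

5

10 slots to fill and no one can take more than 3, so at least ⌈10/3⌉ = 4 pickers are needed.
Any 4 pickers together have capacity at most 3+2+2+2 = 9 < 10 slots, so 4 can never suffice.
Wu, Farahani, Kahale, Xiong, and Horvat alone can cover everything: Shift 1→Farahani, Shift 2→Wu+Xiong, Shift 3→Kahale, Shift 4→Kahale, Shift 5→Wu, Shift 6→Kahale, Shift 7→Xiong, Shift 8→Farahani+Horvat.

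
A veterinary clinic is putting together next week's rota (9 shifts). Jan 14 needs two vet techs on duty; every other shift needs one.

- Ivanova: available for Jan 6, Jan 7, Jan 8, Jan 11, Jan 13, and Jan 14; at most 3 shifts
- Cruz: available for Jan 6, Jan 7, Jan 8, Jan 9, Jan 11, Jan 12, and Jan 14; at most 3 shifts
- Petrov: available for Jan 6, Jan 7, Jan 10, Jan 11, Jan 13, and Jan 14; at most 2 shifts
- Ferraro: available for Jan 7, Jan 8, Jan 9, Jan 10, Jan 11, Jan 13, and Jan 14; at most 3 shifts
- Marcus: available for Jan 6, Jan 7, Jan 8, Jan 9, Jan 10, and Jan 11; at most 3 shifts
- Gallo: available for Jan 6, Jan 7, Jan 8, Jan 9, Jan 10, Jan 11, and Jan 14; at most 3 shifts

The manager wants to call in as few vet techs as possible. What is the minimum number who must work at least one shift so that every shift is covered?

4

10 slots to fill and no one can take more than 3, so at least ⌈10/3⌉ = 4 vet techs are needed.
Ivanova, Cruz, Petrov, and Ferraro alone can cover everything: Jan 6→Ivanova, Jan 7→Cruz, Jan 8→Ivanova, Jan 9→Cruz, Jan 10→Petrov, Jan 11→Ferraro, Jan 12→Cruz, Jan 13→Ivanova, Jan 14→Petrov+Ferraro.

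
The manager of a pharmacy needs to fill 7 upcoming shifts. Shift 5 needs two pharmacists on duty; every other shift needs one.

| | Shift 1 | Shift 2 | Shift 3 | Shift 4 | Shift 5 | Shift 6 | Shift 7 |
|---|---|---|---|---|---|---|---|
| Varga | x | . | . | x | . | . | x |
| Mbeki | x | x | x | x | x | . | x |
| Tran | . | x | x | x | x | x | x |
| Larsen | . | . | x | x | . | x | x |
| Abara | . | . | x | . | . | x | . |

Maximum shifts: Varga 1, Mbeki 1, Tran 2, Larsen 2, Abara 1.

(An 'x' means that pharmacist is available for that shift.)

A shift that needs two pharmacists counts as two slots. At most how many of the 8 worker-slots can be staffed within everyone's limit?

7

Total capacity across all pharmacists is 1+1+2+2+1 = 7, and 8 slots are needed, so at most 7 can be filled.
An assignment achieving 7: Shift 1→Varga, Shift 2→Mbeki, Shift 3→Abara, Shift 4→Larsen, Shift 5→Tran, Shift 6→Tran, Shift 7→Larsen.
Loads: Varga 1/1, Mbeki 1/1, Tran 2/2, Larsen 2/2, Abara 1/1.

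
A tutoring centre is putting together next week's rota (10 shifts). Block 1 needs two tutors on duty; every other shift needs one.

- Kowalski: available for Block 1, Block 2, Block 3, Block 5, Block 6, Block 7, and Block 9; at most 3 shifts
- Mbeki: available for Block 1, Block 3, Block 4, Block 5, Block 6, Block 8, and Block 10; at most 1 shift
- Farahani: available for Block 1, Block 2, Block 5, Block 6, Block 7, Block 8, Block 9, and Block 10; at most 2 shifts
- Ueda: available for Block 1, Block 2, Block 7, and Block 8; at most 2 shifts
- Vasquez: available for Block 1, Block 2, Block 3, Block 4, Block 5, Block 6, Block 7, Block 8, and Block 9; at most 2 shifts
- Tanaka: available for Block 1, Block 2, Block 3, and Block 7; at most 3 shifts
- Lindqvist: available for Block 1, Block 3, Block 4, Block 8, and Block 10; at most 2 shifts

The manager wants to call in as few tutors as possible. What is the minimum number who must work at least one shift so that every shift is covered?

5

11 slots to fill and no one can take more than 3, so at least ⌈11/3⌉ = 4 tutors are needed.
Any 4 tutors together have capacity at most 3+3+2+2 = 10 < 11 slots, so 4 can never suffice.
Kowalski, Mbeki, Farahani, Ueda, and Tanaka alone can cover everything: Block 1→Ueda+Tanaka, Block 2→Tanaka, Block 3→Kowalski, Block 4→Mbeki, Block 5→Kowalski, Block 6→Farahani, Block 7→Tanaka, Block 8→Ueda, Block 9→Kowalski, Block 10→Farahani.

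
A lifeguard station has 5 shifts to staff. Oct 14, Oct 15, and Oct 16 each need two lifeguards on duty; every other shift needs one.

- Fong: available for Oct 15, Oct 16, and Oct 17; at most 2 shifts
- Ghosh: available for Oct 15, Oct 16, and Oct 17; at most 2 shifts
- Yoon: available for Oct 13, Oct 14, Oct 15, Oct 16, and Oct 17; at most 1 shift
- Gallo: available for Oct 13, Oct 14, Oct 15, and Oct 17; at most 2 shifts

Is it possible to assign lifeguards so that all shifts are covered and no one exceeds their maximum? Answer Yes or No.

No

Shifts {Oct 13, Oct 14, Oct 15, Oct 16, Oct 17} need 8 worker-slots in total, but the lifeguards available for any of those shifts (Fong, Ghosh, Yoon, and Gallo) can supply at most 7 among them. So no valid schedule exists.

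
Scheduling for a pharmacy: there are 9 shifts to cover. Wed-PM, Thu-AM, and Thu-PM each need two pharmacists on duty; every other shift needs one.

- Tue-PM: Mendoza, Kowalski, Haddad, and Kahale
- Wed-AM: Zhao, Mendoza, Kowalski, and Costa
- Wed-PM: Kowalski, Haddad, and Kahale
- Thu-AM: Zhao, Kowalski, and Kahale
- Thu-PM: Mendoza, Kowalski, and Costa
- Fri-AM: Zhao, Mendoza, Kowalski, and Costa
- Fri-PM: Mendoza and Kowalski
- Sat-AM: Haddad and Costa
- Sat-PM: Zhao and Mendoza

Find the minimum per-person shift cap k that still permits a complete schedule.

2

With 6 pharmacists and 12 worker-slots to fill, someone must work at least ⌈12/6⌉ = 2 shifts, so k ≥ 2.
k = 2 works: Tue-PM→Kahale, Wed-AM→Costa, Wed-PM→Kowalski+Haddad, Thu-AM→Zhao+Kahale, Thu-PM→Mendoza+Kowalski, Fri-AM→Costa, Fri-PM→Mendoza, Sat-AM→Haddad, Sat-PM→Zhao.
Loads: Zhao 2, Mendoza 2, Kowalski 2, Haddad 2, Kahale 2, Costa 2 — all ≤ 2.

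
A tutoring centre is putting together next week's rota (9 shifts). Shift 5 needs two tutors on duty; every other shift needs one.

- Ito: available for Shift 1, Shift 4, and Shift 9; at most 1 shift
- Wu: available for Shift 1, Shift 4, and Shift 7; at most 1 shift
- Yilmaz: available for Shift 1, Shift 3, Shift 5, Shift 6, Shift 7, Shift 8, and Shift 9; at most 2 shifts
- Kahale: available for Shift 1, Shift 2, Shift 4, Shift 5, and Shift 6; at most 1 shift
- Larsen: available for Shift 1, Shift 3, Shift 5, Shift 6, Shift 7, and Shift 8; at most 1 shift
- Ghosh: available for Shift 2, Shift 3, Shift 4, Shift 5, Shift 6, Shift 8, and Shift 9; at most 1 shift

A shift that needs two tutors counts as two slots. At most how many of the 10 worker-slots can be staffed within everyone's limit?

7

Total capacity across all tutors is 1+1+2+1+1+1 = 7, and 10 slots are needed, so at most 7 can be filled.
An assignment achieving 7: Shift 2→Kahale, Shift 3→Yilmaz, Shift 4→Ghosh, Shift 5→Larsen, Shift 7→Wu, Shift 8→Yilmaz, Shift 9→Ito.
Loads: Ito 1/1, Wu 1/1, Yilmaz 2/2, Kahale 1/1, Larsen 1/1, Ghosh 1/1.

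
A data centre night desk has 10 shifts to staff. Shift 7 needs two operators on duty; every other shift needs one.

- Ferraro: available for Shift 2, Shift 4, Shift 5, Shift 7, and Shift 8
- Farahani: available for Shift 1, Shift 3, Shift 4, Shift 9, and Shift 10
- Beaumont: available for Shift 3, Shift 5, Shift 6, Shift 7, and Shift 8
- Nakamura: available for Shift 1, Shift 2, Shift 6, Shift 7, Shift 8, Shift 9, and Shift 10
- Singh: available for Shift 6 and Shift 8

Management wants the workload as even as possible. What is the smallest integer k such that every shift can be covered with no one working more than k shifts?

3

With 5 operators and 11 worker-slots to fill, someone must work at least ⌈11/5⌉ = 3 shifts, so k ≥ 3.
k = 3 works: Shift 1→Farahani, Shift 2→Ferraro, Shift 3→Farahani, Shift 4→Ferraro, Shift 5→Ferraro, Shift 6→Beaumont, Shift 7→Beaumont+Nakamura, Shift 8→Beaumont, Shift 9→Farahani, Shift 10→Nakamura.
Loads: Ferraro 3, Farahani 3, Beaumont 3, Nakamura 2, Singh 0 — all ≤ 3.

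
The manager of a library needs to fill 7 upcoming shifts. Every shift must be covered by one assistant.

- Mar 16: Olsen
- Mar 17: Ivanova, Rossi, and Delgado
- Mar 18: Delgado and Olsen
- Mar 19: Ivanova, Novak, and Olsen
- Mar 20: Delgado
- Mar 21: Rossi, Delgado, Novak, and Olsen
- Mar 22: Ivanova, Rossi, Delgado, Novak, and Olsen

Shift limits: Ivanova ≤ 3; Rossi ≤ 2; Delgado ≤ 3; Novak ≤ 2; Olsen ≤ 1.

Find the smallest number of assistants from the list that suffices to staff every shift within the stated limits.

3

7 slots to fill and no one can take more than 3, so at least ⌈7/3⌉ = 3 assistants are needed.
Ivanova, Delgado, and Olsen alone can cover everything: Mar 16→Olsen, Mar 17→Ivanova, Mar 18→Delgado, Mar 19→Ivanova, Mar 20→Delgado, Mar 21→Delgado, Mar 22→Ivanova.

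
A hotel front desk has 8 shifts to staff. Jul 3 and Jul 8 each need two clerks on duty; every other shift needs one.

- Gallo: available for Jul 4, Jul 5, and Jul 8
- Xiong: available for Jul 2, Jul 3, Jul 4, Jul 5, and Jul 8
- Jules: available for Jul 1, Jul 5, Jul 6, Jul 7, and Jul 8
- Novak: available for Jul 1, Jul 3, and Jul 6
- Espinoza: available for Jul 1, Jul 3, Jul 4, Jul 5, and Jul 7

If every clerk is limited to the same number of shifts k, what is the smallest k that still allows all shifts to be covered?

2

With 5 clerks and 10 worker-slots to fill, someone must work at least ⌈10/5⌉ = 2 shifts, so k ≥ 2.
k = 2 works: Jul 1→Novak, Jul 2→Xiong, Jul 3→Novak+Espinoza, Jul 4→Gallo, Jul 5→Espinoza, Jul 6→Jules, Jul 7→Jules, Jul 8→Gallo+Xiong.
Loads: Gallo 2, Xiong 2, Jules 2, Novak 2, Espinoza 2 — all ≤ 2.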